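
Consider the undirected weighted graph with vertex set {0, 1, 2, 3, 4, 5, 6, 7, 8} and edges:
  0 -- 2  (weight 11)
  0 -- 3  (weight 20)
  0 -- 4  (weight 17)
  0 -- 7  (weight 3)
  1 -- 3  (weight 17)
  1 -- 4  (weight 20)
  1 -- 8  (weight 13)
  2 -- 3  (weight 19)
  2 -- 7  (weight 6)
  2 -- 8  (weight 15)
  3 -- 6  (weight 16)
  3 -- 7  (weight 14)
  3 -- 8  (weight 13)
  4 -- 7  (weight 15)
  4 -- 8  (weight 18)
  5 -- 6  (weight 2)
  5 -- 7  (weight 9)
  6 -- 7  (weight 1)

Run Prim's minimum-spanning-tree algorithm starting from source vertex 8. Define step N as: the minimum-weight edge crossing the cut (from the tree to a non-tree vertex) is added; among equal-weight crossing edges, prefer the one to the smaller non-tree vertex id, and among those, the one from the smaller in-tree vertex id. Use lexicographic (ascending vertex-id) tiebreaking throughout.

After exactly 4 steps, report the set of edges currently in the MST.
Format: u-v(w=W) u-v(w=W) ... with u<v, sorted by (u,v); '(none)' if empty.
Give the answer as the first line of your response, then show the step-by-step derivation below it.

1-8(w=13) 3-7(w=14) 3-8(w=13) 6-7(w=1)

step 1: add edge 1-8 (w=13); MST = {1-8(w=13)}
step 2: add edge 3-8 (w=13); MST = {1-8(w=13) 3-8(w=13)}
step 3: add edge 3-7 (w=14); MST = {1-8(w=13) 3-7(w=14) 3-8(w=13)}
step 4: add edge 6-7 (w=1); MST = {1-8(w=13) 3-7(w=14) 3-8(w=13) 6-7(w=1)}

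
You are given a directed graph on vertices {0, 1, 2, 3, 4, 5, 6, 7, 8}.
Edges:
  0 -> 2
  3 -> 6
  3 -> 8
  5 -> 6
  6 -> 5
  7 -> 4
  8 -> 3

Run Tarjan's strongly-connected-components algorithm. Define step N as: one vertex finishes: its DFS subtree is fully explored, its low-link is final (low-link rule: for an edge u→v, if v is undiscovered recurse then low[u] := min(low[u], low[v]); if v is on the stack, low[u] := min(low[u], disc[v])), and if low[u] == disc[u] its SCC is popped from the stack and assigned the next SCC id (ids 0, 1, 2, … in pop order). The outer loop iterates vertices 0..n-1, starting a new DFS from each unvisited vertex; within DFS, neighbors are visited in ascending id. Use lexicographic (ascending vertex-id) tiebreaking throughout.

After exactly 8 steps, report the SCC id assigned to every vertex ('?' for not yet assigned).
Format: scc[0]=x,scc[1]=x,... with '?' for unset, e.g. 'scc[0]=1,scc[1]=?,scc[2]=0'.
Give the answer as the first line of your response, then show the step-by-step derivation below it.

scc[0]=1,scc[1]=2,scc[2]=0,scc[3]=4,scc[4]=5,scc[5]=3,scc[6]=3,scc[7]=?,scc[8]=4

step 1: low=(low[0]=0,low[1]=?,low[2]=1,low[3]=?,low[4]=?,low[5]=?,low[6]=?,low[7]=?,low[8]=?); scc=(scc[0]=?,scc[1]=?,scc[2]=0,scc[3]=?,scc[4]=?,scc[5]=?,scc[6]=?,scc[7]=?,scc[8]=?)
step 2: low=(low[0]=0,low[1]=?,low[2]=1,low[3]=?,low[4]=?,low[5]=?,low[6]=?,low[7]=?,low[8]=?); scc=(scc[0]=1,scc[1]=?,scc[2]=0,scc[3]=?,scc[4]=?,scc[5]=?,scc[6]=?,scc[7]=?,scc[8]=?)
step 3: low=(low[0]=0,low[1]=2,low[2]=1,low[3]=?,low[4]=?,low[5]=?,low[6]=?,low[7]=?,low[8]=?); scc=(scc[0]=1,scc[1]=2,scc[2]=0,scc[3]=?,scc[4]=?,scc[5]=?,scc[6]=?,scc[7]=?,scc[8]=?)
step 4: low=(low[0]=0,low[1]=2,low[2]=1,low[3]=3,low[4]=?,low[5]=4,low[6]=4,low[7]=?,low[8]=?); scc=(scc[0]=1,scc[1]=2,scc[2]=0,scc[3]=?,scc[4]=?,scc[5]=?,scc[6]=?,scc[7]=?,scc[8]=?)
step 5: low=(low[0]=0,low[1]=2,low[2]=1,low[3]=3,low[4]=?,low[5]=4,low[6]=4,low[7]=?,low[8]=?); scc=(scc[0]=1,scc[1]=2,scc[2]=0,scc[3]=?,scc[4]=?,scc[5]=3,scc[6]=3,scc[7]=?,scc[8]=?)
step 6: low=(low[0]=0,low[1]=2,low[2]=1,low[3]=3,low[4]=?,low[5]=4,low[6]=4,low[7]=?,low[8]=3); scc=(scc[0]=1,scc[1]=2,scc[2]=0,scc[3]=?,scc[4]=?,scc[5]=3,scc[6]=3,scc[7]=?,scc[8]=?)
step 7: low=(low[0]=0,low[1]=2,low[2]=1,low[3]=3,low[4]=?,low[5]=4,low[6]=4,low[7]=?,low[8]=3); scc=(scc[0]=1,scc[1]=2,scc[2]=0,scc[3]=4,scc[4]=?,scc[5]=3,scc[6]=3,scc[7]=?,scc[8]=4)
step 8: low=(low[0]=0,low[1]=2,low[2]=1,low[3]=3,low[4]=7,low[5]=4,low[6]=4,low[7]=?,low[8]=3); scc=(scc[0]=1,scc[1]=2,scc[2]=0,scc[3]=4,scc[4]=5,scc[5]=3,scc[6]=3,scc[7]=?,scc[8]=4)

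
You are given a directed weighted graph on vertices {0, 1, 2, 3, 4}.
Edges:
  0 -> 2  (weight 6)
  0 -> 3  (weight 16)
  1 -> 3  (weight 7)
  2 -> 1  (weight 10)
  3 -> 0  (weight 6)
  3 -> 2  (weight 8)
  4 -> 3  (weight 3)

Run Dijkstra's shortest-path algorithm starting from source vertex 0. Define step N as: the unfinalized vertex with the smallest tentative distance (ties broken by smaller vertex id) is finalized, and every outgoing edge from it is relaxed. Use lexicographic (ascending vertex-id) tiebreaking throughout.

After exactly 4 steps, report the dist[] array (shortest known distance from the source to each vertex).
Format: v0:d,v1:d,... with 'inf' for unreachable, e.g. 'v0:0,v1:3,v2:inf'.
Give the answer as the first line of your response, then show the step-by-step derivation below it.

v0:0,v1:16,v2:6,v3:16,v4:inf

step 1: dist = v0:0,v1:inf,v2:6,v3:16,v4:inf
step 2: dist = v0:0,v1:16,v2:6,v3:16,v4:inf
step 3: dist = v0:0,v1:16,v2:6,v3:16,v4:inf
step 4: dist = v0:0,v1:16,v2:6,v3:16,v4:inf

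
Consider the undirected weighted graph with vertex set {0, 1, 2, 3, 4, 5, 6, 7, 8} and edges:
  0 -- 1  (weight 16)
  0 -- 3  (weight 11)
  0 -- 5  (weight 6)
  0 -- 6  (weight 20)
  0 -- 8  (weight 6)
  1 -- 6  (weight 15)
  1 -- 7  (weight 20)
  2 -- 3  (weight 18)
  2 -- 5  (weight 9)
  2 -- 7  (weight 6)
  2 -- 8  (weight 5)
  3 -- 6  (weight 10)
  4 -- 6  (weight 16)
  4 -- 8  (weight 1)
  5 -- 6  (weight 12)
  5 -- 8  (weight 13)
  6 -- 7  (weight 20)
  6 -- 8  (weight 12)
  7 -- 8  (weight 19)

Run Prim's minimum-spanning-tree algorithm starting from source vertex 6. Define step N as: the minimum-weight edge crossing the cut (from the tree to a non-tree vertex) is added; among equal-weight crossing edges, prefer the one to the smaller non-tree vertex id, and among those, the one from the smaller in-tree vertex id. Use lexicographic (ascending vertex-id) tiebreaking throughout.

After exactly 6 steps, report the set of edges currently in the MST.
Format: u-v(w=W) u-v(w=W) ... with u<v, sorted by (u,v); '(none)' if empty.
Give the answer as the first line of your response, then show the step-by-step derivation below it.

0-3(w=11) 0-5(w=6) 0-8(w=6) 2-8(w=5) 3-6(w=10) 4-8(w=1)

step 1: add edge 3-6 (w=10); MST = {3-6(w=10)}
step 2: add edge 0-3 (w=11); MST = {0-3(w=11) 3-6(w=10)}
step 3: add edge 0-5 (w=6); MST = {0-3(w=11) 0-5(w=6) 3-6(w=10)}
step 4: add edge 0-8 (w=6); MST = {0-3(w=11) 0-5(w=6) 0-8(w=6) 3-6(w=10)}
step 5: add edge 4-8 (w=1); MST = {0-3(w=11) 0-5(w=6) 0-8(w=6) 3-6(w=10) 4-8(w=1)}
step 6: add edge 2-8 (w=5); MST = {0-3(w=11) 0-5(w=6) 0-8(w=6) 2-8(w=5) 3-6(w=10) 4-8(w=1)}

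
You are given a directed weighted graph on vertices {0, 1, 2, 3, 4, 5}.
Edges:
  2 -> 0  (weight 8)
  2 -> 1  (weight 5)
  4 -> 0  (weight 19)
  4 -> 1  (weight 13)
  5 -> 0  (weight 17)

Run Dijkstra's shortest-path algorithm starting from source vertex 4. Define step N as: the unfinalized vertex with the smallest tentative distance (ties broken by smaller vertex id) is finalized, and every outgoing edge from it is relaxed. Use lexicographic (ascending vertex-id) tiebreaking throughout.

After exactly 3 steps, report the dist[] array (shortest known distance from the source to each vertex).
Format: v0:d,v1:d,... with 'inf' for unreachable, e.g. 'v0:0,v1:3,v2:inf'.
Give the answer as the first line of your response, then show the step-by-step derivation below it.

v0:19,v1:13,v2:inf,v3:inf,v4:0,v5:inf

step 1: dist = v0:19,v1:13,v2:inf,v3:inf,v4:0,v5:inf
step 2: dist = v0:19,v1:13,v2:inf,v3:inf,v4:0,v5:inf
step 3: dist = v0:19,v1:13,v2:inf,v3:inf,v4:0,v5:inf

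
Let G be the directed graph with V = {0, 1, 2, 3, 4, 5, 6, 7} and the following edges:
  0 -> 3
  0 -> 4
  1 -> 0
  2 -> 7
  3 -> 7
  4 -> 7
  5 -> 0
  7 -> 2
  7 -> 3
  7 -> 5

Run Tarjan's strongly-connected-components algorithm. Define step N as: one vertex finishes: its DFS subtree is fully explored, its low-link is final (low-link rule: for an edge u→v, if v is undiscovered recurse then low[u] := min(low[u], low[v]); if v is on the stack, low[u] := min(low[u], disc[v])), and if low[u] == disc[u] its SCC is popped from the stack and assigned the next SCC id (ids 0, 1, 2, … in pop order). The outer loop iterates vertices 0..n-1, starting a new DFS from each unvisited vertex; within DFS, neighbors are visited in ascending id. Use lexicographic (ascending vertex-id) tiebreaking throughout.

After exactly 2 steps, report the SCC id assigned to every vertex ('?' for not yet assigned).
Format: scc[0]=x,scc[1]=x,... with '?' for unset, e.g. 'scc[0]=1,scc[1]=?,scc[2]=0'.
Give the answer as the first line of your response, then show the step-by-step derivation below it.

scc[0]=?,scc[1]=?,scc[2]=?,scc[3]=?,scc[4]=?,scc[5]=?,scc[6]=?,scc[7]=?

step 1: low=(low[0]=0,low[1]=?,low[2]=2,low[3]=1,low[4]=?,low[5]=?,low[6]=?,low[7]=2); scc=(scc[0]=?,scc[1]=?,scc[2]=?,scc[3]=?,scc[4]=?,scc[5]=?,scc[6]=?,scc[7]=?)
step 2: low=(low[0]=0,low[1]=?,low[2]=2,low[3]=1,low[4]=?,low[5]=0,low[6]=?,low[7]=1); scc=(scc[0]=?,scc[1]=?,scc[2]=?,scc[3]=?,scc[4]=?,scc[5]=?,scc[6]=?,scc[7]=?)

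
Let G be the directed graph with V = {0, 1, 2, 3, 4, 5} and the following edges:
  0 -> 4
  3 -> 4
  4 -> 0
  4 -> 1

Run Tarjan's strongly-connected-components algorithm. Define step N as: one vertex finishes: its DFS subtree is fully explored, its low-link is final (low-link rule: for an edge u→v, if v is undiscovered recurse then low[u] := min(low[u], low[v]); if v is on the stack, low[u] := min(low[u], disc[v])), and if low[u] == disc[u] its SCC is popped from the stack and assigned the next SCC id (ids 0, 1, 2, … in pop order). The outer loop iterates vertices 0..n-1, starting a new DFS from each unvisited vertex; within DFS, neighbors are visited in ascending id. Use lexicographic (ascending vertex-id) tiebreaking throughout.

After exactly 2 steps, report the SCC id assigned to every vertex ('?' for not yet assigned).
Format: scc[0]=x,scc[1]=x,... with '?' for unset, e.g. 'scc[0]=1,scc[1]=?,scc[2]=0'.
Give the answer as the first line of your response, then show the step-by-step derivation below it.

scc[0]=?,scc[1]=0,scc[2]=?,scc[3]=?,scc[4]=?,scc[5]=?

step 1: low=(low[0]=0,low[1]=2,low[2]=?,low[3]=?,low[4]=0,low[5]=?); scc=(scc[0]=?,scc[1]=0,scc[2]=?,scc[3]=?,scc[4]=?,scc[5]=?)
step 2: low=(low[0]=0,low[1]=2,low[2]=?,low[3]=?,low[4]=0,low[5]=?); scc=(scc[0]=?,scc[1]=0,scc[2]=?,scc[3]=?,scc[4]=?,scc[5]=?)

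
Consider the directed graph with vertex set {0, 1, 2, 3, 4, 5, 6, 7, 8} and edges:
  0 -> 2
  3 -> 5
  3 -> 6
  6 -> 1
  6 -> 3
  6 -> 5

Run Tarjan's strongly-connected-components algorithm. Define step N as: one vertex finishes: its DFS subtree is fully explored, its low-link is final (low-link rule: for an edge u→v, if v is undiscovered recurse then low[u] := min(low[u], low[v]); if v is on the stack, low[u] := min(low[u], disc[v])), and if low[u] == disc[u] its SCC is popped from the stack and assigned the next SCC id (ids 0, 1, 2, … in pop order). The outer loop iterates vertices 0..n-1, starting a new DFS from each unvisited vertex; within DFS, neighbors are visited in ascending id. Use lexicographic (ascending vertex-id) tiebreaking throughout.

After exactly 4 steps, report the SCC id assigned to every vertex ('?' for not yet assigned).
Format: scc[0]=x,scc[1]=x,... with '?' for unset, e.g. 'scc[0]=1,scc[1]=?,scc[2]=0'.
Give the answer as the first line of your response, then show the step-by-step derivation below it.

scc[0]=1,scc[1]=2,scc[2]=0,scc[3]=?,scc[4]=?,scc[5]=3,scc[6]=?,scc[7]=?,scc[8]=?

step 1: low=(low[0]=0,low[1]=?,low[2]=1,low[3]=?,low[4]=?,low[5]=?,low[6]=?,low[7]=?,low[8]=?); scc=(scc[0]=?,scc[1]=?,scc[2]=0,scc[3]=?,scc[4]=?,scc[5]=?,scc[6]=?,scc[7]=?,scc[8]=?)
step 2: low=(low[0]=0,low[1]=?,low[2]=1,low[3]=?,low[4]=?,low[5]=?,low[6]=?,low[7]=?,low[8]=?); scc=(scc[0]=1,scc[1]=?,scc[2]=0,scc[3]=?,scc[4]=?,scc[5]=?,scc[6]=?,scc[7]=?,scc[8]=?)
step 3: low=(low[0]=0,low[1]=2,low[2]=1,low[3]=?,low[4]=?,low[5]=?,low[6]=?,low[7]=?,low[8]=?); scc=(scc[0]=1,scc[1]=2,scc[2]=0,scc[3]=?,scc[4]=?,scc[5]=?,scc[6]=?,scc[7]=?,scc[8]=?)
step 4: low=(low[0]=0,low[1]=2,low[2]=1,low[3]=3,low[4]=?,low[5]=4,low[6]=?,low[7]=?,low[8]=?); scc=(scc[0]=1,scc[1]=2,scc[2]=0,scc[3]=?,scc[4]=?,scc[5]=3,scc[6]=?,scc[7]=?,scc[8]=?)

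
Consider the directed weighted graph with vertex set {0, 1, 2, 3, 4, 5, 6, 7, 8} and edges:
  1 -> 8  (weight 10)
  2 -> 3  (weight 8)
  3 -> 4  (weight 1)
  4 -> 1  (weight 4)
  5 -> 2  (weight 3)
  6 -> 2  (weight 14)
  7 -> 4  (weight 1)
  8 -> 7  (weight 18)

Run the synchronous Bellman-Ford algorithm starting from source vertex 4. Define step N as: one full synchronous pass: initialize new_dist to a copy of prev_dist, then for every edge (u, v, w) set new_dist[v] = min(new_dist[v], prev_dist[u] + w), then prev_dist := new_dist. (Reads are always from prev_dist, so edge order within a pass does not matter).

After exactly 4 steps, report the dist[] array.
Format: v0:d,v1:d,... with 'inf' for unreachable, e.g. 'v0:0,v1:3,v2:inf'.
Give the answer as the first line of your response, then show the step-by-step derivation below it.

v0:inf,v1:4,v2:inf,v3:inf,v4:0,v5:inf,v6:inf,v7:32,v8:14

step 1: dist = v0:inf,v1:4,v2:inf,v3:inf,v4:0,v5:inf,v6:inf,v7:inf,v8:inf
step 2: dist = v0:inf,v1:4,v2:inf,v3:inf,v4:0,v5:inf,v6:inf,v7:inf,v8:14
step 3: dist = v0:inf,v1:4,v2:inf,v3:inf,v4:0,v5:inf,v6:inf,v7:32,v8:14
step 4: dist = v0:inf,v1:4,v2:inf,v3:inf,v4:0,v5:inf,v6:inf,v7:32,v8:14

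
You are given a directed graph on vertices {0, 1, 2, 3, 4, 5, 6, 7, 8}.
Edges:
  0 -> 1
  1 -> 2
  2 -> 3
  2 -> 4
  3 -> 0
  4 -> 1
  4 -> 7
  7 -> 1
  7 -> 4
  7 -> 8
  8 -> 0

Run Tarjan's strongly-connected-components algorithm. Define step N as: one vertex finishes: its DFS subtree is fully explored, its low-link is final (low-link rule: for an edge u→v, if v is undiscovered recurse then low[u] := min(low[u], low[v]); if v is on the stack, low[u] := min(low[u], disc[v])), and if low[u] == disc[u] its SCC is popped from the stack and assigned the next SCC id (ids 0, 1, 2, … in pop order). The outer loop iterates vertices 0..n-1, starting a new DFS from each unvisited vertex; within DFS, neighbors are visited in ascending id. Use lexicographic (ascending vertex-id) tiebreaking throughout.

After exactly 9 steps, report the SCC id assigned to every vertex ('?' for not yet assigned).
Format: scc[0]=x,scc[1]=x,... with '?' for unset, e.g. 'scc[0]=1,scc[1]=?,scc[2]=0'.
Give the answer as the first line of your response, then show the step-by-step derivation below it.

scc[0]=0,scc[1]=0,scc[2]=0,scc[3]=0,scc[4]=0,scc[5]=1,scc[6]=2,scc[7]=0,scc[8]=0

step 1: low=(low[0]=0,low[1]=1,low[2]=2,low[3]=0,low[4]=?,low[5]=?,low[6]=?,low[7]=?,low[8]=?); scc=(scc[0]=?,scc[1]=?,scc[2]=?,scc[3]=?,scc[4]=?,scc[5]=?,scc[6]=?,scc[7]=?,scc[8]=?)
step 2: low=(low[0]=0,low[1]=1,low[2]=0,low[3]=0,low[4]=1,low[5]=?,low[6]=?,low[7]=1,low[8]=0); scc=(scc[0]=?,scc[1]=?,scc[2]=?,scc[3]=?,scc[4]=?,scc[5]=?,scc[6]=?,scc[7]=?,scc[8]=?)
step 3: low=(low[0]=0,low[1]=1,low[2]=0,low[3]=0,low[4]=1,low[5]=?,low[6]=?,low[7]=0,low[8]=0); scc=(scc[0]=?,scc[1]=?,scc[2]=?,scc[3]=?,scc[4]=?,scc[5]=?,scc[6]=?,scc[7]=?,scc[8]=?)
step 4: low=(low[0]=0,low[1]=1,low[2]=0,low[3]=0,low[4]=0,low[5]=?,low[6]=?,low[7]=0,low[8]=0); scc=(scc[0]=?,scc[1]=?,scc[2]=?,scc[3]=?,scc[4]=?,scc[5]=?,scc[6]=?,scc[7]=?,scc[8]=?)
step 5: low=(low[0]=0,low[1]=1,low[2]=0,low[3]=0,low[4]=0,low[5]=?,low[6]=?,low[7]=0,low[8]=0); scc=(scc[0]=?,scc[1]=?,scc[2]=?,scc[3]=?,scc[4]=?,scc[5]=?,scc[6]=?,scc[7]=?,scc[8]=?)
step 6: low=(low[0]=0,low[1]=0,low[2]=0,low[3]=0,low[4]=0,low[5]=?,low[6]=?,low[7]=0,low[8]=0); scc=(scc[0]=?,scc[1]=?,scc[2]=?,scc[3]=?,scc[4]=?,scc[5]=?,scc[6]=?,scc[7]=?,scc[8]=?)
step 7: low=(low[0]=0,low[1]=0,low[2]=0,low[3]=0,low[4]=0,low[5]=?,low[6]=?,low[7]=0,low[8]=0); scc=(scc[0]=0,scc[1]=0,scc[2]=0,scc[3]=0,scc[4]=0,scc[5]=?,scc[6]=?,scc[7]=0,scc[8]=0)
step 8: low=(low[0]=0,low[1]=0,low[2]=0,low[3]=0,low[4]=0,low[5]=7,low[6]=?,low[7]=0,low[8]=0); scc=(scc[0]=0,scc[1]=0,scc[2]=0,scc[3]=0,scc[4]=0,scc[5]=1,scc[6]=?,scc[7]=0,scc[8]=0)
step 9: low=(low[0]=0,low[1]=0,low[2]=0,low[3]=0,low[4]=0,low[5]=7,low[6]=8,low[7]=0,low[8]=0); scc=(scc[0]=0,scc[1]=0,scc[2]=0,scc[3]=0,scc[4]=0,scc[5]=1,scc[6]=2,scc[7]=0,scc[8]=0)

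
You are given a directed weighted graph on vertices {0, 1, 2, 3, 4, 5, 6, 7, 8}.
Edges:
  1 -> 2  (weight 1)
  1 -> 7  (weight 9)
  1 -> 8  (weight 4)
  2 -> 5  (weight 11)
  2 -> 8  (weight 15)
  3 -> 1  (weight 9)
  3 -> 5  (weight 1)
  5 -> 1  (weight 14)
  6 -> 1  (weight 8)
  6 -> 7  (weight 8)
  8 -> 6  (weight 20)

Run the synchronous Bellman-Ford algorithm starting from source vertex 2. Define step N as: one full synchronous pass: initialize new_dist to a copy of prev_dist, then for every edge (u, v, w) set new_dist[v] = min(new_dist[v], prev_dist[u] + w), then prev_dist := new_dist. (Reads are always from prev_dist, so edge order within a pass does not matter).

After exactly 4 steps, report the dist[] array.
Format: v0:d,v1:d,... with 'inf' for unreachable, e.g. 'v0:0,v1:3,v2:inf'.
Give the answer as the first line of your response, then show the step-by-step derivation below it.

v0:inf,v1:25,v2:0,v3:inf,v4:inf,v5:11,v6:35,v7:34,v8:15

step 1: dist = v0:inf,v1:inf,v2:0,v3:inf,v4:inf,v5:11,v6:inf,v7:inf,v8:15
step 2: dist = v0:inf,v1:25,v2:0,v3:inf,v4:inf,v5:11,v6:35,v7:inf,v8:15
step 3: dist = v0:inf,v1:25,v2:0,v3:inf,v4:inf,v5:11,v6:35,v7:34,v8:15
step 4: dist = v0:inf,v1:25,v2:0,v3:inf,v4:inf,v5:11,v6:35,v7:34,v8:15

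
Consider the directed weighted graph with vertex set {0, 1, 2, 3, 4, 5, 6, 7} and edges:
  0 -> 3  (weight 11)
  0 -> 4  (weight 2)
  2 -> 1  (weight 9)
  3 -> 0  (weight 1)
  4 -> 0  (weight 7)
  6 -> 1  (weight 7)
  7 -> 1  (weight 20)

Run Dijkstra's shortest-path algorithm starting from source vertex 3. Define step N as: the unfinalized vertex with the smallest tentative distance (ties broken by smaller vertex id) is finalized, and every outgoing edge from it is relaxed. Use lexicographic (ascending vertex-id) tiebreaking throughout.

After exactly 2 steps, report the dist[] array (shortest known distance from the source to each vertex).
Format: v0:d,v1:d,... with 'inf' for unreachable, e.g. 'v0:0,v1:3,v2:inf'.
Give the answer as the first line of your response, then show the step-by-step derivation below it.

v0:1,v1:inf,v2:inf,v3:0,v4:3,v5:inf,v6:inf,v7:inf

step 1: dist = v0:1,v1:inf,v2:inf,v3:0,v4:inf,v5:inf,v6:inf,v7:inf
step 2: dist = v0:1,v1:inf,v2:inf,v3:0,v4:3,v5:inf,v6:inf,v7:inf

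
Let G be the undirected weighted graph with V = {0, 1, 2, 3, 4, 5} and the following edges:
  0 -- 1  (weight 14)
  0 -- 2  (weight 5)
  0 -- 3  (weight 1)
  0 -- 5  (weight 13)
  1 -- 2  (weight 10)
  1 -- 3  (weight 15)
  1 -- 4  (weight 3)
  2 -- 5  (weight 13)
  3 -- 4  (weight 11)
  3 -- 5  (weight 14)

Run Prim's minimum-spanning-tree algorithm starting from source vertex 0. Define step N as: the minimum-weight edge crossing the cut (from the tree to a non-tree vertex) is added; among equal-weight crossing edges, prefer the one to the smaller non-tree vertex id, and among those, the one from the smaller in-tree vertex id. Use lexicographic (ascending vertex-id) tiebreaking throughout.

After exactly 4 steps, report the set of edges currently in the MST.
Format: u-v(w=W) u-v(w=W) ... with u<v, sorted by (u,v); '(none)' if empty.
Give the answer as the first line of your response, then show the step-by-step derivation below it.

0-2(w=5) 0-3(w=1) 1-2(w=10) 1-4(w=3)

step 1: add edge 0-3 (w=1); MST = {0-3(w=1)}
step 2: add edge 0-2 (w=5); MST = {0-2(w=5) 0-3(w=1)}
step 3: add edge 1-2 (w=10); MST = {0-2(w=5) 0-3(w=1) 1-2(w=10)}
step 4: add edge 1-4 (w=3); MST = {0-2(w=5) 0-3(w=1) 1-2(w=10) 1-4(w=3)}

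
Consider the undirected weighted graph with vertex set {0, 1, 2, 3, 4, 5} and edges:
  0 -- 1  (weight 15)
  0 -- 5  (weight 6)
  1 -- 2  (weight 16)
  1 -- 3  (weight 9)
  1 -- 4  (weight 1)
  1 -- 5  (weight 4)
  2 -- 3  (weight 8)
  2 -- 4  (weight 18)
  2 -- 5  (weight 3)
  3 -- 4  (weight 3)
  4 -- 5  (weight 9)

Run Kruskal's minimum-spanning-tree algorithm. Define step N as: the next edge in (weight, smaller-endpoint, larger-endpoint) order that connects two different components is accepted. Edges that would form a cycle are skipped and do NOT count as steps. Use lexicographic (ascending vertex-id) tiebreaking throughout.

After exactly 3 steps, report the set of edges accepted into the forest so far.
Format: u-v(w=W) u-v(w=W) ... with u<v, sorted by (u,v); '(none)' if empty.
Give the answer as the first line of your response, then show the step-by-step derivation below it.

1-4(w=1) 2-5(w=3) 3-4(w=3)

step 1: add edge 1-4 (w=1); MST = {1-4(w=1)}
step 2: add edge 2-5 (w=3); MST = {1-4(w=1) 2-5(w=3)}
step 3: add edge 3-4 (w=3); MST = {1-4(w=1) 2-5(w=3) 3-4(w=3)}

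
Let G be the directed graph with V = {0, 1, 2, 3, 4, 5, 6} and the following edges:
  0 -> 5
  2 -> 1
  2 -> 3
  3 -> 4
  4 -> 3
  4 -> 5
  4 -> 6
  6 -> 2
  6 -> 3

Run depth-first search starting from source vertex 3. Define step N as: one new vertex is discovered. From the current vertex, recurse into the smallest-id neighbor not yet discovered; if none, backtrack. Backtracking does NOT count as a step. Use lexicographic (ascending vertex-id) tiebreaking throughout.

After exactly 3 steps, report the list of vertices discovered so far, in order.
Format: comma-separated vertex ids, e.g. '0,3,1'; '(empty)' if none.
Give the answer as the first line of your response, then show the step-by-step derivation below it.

3,4,5

step 1: discover 3; path=3; order=3
step 2: discover 4; path=3>4; order=3,4
step 3: discover 5; path=3>4>5; order=3,4,5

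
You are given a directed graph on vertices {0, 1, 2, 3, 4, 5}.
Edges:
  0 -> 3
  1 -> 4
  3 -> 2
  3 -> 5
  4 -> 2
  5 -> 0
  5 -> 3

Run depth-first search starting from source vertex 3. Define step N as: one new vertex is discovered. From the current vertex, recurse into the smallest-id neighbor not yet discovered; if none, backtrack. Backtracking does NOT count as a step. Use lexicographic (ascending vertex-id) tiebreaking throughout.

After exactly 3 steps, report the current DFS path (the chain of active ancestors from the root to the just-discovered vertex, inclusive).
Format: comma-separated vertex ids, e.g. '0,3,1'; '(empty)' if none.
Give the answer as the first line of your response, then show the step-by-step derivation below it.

3,5

step 1: discover 3; path=3; order=3
step 2: discover 2; path=3>2; order=3,2
step 3: discover 5; path=3>5; order=3,2,5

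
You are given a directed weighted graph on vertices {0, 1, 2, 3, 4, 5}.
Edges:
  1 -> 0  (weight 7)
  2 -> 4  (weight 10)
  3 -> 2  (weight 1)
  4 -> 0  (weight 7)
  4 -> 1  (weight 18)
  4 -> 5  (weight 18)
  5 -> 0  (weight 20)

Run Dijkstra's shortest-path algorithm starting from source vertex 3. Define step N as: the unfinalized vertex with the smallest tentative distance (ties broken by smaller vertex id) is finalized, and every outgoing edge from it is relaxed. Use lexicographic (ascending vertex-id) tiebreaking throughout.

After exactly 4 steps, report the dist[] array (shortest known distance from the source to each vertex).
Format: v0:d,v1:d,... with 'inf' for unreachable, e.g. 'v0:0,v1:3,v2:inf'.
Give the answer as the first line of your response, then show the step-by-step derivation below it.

v0:18,v1:29,v2:1,v3:0,v4:11,v5:29

step 1: dist = v0:inf,v1:inf,v2:1,v3:0,v4:inf,v5:inf
step 2: dist = v0:inf,v1:inf,v2:1,v3:0,v4:11,v5:inf
step 3: dist = v0:18,v1:29,v2:1,v3:0,v4:11,v5:29
step 4: dist = v0:18,v1:29,v2:1,v3:0,v4:11,v5:29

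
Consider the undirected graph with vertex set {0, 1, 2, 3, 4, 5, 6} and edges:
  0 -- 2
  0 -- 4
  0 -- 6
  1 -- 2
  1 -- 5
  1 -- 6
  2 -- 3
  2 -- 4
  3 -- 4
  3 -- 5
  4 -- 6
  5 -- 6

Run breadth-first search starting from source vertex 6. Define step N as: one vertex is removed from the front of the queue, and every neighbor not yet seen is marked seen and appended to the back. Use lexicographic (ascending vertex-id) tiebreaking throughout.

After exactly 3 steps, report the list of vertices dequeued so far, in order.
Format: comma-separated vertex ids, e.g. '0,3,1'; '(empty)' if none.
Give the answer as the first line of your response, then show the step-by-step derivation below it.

6,0,1

step 1: dequeue 6; queue=[0,1,4,5]; order=6
step 2: dequeue 0; queue=[1,4,5,2]; order=6,0
step 3: dequeue 1; queue=[4,5,2]; order=6,0,1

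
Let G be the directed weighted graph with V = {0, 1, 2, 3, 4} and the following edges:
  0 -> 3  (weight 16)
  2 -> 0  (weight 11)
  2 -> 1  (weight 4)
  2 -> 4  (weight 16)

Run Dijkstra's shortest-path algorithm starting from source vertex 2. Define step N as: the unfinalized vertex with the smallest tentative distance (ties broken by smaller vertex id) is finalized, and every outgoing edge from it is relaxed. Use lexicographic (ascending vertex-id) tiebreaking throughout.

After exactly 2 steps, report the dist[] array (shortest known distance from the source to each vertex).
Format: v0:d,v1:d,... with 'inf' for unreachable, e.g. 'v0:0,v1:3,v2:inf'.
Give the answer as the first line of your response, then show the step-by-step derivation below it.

v0:11,v1:4,v2:0,v3:inf,v4:16

step 1: dist = v0:11,v1:4,v2:0,v3:inf,v4:16
step 2: dist = v0:11,v1:4,v2:0,v3:inf,v4:16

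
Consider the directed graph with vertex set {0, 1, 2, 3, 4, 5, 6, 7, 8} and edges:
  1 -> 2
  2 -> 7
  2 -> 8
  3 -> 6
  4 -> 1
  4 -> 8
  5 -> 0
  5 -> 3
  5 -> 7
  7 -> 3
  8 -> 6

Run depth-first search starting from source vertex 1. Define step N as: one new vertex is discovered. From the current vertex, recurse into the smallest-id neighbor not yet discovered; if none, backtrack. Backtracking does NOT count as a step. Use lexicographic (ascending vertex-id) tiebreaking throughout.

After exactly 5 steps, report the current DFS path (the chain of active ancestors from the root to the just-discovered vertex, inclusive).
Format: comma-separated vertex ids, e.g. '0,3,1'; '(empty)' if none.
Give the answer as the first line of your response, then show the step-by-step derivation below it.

1,2,7,3,6

step 1: discover 1; path=1; order=1
step 2: discover 2; path=1>2; order=1,2
step 3: discover 7; path=1>2>7; order=1,2,7
step 4: discover 3; path=1>2>7>3; order=1,2,7,3
step 5: discover 6; path=1>2>7>3>6; order=1,2,7,3,6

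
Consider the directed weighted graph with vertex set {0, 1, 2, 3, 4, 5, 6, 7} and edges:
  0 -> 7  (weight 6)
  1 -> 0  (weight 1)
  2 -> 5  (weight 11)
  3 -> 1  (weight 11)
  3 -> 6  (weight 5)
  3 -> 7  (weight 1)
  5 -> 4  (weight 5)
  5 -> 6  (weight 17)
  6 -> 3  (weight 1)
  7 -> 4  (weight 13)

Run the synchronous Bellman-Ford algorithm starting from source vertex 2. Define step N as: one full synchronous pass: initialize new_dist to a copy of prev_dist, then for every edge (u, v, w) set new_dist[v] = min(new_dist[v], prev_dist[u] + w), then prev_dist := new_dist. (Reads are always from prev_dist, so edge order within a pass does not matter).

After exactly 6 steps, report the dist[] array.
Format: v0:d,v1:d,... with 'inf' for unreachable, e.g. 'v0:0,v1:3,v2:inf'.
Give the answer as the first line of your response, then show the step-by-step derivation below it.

v0:41,v1:40,v2:0,v3:29,v4:16,v5:11,v6:28,v7:30

step 1: dist = v0:inf,v1:inf,v2:0,v3:inf,v4:inf,v5:11,v6:inf,v7:inf
step 2: dist = v0:inf,v1:inf,v2:0,v3:inf,v4:16,v5:11,v6:28,v7:inf
step 3: dist = v0:inf,v1:inf,v2:0,v3:29,v4:16,v5:11,v6:28,v7:inf
step 4: dist = v0:inf,v1:40,v2:0,v3:29,v4:16,v5:11,v6:28,v7:30
step 5: dist = v0:41,v1:40,v2:0,v3:29,v4:16,v5:11,v6:28,v7:30
step 6: dist = v0:41,v1:40,v2:0,v3:29,v4:16,v5:11,v6:28,v7:30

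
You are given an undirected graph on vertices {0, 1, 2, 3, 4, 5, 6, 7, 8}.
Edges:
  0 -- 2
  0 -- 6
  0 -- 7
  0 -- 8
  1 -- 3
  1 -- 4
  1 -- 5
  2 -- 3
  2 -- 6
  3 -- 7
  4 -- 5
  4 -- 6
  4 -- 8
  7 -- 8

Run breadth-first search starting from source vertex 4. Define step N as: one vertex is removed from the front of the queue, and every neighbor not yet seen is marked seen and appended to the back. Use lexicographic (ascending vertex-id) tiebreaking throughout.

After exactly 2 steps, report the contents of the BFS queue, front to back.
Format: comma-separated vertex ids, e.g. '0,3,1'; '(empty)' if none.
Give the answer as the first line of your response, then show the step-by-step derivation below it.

5,6,8,3

step 1: dequeue 4; queue=[1,5,6,8]; order=4
step 2: dequeue 1; queue=[5,6,8,3]; order=4,1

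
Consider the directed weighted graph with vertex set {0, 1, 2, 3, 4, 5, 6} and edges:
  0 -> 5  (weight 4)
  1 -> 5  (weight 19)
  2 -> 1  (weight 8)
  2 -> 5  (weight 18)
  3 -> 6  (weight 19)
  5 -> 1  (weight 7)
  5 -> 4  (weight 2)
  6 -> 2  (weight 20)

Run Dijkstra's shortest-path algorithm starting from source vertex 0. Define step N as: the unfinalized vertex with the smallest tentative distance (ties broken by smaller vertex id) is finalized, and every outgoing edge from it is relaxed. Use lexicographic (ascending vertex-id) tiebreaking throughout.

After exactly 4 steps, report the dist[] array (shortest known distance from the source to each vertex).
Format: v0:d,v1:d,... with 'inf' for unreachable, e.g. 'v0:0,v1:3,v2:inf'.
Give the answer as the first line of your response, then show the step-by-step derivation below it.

v0:0,v1:11,v2:inf,v3:inf,v4:6,v5:4,v6:inf

step 1: dist = v0:0,v1:inf,v2:inf,v3:inf,v4:inf,v5:4,v6:inf
step 2: dist = v0:0,v1:11,v2:inf,v3:inf,v4:6,v5:4,v6:inf
step 3: dist = v0:0,v1:11,v2:inf,v3:inf,v4:6,v5:4,v6:inf
step 4: dist = v0:0,v1:11,v2:inf,v3:inf,v4:6,v5:4,v6:inf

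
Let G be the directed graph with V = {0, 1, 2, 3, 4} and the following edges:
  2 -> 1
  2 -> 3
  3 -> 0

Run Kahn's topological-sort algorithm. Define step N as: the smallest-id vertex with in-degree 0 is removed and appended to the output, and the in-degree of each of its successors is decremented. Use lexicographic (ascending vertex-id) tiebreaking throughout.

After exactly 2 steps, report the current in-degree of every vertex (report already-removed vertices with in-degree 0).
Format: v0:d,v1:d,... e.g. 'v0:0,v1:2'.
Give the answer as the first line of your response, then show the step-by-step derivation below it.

v0:1,v1:0,v2:0,v3:0,v4:0

step 1: output 2; order=[2]; indeg=(1,0,0,0,0)
step 2: output 1; order=[2,1]; indeg=(1,0,0,0,0)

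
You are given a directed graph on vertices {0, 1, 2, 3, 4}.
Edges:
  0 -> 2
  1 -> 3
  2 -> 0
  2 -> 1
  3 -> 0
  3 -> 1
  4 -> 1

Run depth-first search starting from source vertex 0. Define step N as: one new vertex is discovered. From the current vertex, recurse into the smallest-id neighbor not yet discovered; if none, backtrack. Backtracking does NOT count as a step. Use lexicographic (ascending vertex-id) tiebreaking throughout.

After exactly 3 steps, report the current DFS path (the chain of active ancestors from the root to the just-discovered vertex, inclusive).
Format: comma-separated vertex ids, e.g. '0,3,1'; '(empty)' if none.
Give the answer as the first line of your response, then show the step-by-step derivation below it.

0,2,1

step 1: discover 0; path=0; order=0
step 2: discover 2; path=0>2; order=0,2
step 3: discover 1; path=0>2>1; order=0,2,1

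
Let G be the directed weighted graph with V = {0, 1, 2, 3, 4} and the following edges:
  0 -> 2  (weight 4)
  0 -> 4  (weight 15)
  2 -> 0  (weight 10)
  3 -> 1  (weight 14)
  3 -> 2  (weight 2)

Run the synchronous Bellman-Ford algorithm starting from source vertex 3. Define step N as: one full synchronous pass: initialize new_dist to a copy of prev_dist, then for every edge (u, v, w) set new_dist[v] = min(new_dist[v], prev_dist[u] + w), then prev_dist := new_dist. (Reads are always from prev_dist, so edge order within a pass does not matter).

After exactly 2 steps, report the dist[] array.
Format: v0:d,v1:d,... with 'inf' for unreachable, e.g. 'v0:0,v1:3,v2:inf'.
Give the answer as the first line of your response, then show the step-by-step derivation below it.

v0:12,v1:14,v2:2,v3:0,v4:inf

step 1: dist = v0:inf,v1:14,v2:2,v3:0,v4:inf
step 2: dist = v0:12,v1:14,v2:2,v3:0,v4:inf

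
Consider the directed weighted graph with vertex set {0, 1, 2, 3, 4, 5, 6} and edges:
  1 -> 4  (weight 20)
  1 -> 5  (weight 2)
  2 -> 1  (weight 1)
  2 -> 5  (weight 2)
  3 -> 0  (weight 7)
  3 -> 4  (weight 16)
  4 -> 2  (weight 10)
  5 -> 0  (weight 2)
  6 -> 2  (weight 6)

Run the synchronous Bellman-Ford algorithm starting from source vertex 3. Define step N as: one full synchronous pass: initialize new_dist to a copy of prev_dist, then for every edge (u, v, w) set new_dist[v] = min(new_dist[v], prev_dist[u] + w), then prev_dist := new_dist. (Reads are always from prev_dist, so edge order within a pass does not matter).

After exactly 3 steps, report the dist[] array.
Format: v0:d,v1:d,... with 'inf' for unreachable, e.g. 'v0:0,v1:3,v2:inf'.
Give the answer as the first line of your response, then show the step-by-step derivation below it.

v0:7,v1:27,v2:26,v3:0,v4:16,v5:28,v6:inf

step 1: dist = v0:7,v1:inf,v2:inf,v3:0,v4:16,v5:inf,v6:inf
step 2: dist = v0:7,v1:inf,v2:26,v3:0,v4:16,v5:inf,v6:inf
step 3: dist = v0:7,v1:27,v2:26,v3:0,v4:16,v5:28,v6:inf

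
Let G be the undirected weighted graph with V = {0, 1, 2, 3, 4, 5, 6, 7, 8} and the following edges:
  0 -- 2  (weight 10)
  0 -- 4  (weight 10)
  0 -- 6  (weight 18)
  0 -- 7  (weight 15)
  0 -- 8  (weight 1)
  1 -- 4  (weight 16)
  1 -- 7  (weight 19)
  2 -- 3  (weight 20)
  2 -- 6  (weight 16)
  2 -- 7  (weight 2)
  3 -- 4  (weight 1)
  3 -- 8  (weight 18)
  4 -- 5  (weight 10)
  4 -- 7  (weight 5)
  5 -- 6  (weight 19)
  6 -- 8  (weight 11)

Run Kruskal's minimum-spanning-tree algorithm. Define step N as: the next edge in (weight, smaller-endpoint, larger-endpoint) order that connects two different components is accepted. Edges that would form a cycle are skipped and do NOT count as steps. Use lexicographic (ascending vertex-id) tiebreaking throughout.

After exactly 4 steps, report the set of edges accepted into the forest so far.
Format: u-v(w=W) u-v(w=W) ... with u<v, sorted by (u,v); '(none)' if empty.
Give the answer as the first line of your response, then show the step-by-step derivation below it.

0-8(w=1) 2-7(w=2) 3-4(w=1) 4-7(w=5)

step 1: add edge 0-8 (w=1); MST = {0-8(w=1)}
step 2: add edge 3-4 (w=1); MST = {0-8(w=1) 3-4(w=1)}
step 3: add edge 2-7 (w=2); MST = {0-8(w=1) 2-7(w=2) 3-4(w=1)}
step 4: add edge 4-7 (w=5); MST = {0-8(w=1) 2-7(w=2) 3-4(w=1) 4-7(w=5)}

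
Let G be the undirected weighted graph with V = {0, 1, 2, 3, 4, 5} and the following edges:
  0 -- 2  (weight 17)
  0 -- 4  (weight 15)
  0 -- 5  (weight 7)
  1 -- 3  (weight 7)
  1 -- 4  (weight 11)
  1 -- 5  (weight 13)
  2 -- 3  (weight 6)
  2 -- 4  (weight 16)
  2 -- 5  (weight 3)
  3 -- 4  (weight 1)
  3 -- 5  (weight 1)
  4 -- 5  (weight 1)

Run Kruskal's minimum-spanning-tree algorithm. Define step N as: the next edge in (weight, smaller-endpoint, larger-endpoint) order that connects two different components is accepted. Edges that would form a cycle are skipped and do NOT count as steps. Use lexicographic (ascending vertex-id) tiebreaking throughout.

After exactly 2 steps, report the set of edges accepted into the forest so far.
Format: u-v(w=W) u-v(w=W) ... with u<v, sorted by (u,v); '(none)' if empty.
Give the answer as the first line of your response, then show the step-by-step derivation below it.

3-4(w=1) 3-5(w=1)

step 1: add edge 3-4 (w=1); MST = {3-4(w=1)}
step 2: add edge 3-5 (w=1); MST = {3-4(w=1) 3-5(w=1)}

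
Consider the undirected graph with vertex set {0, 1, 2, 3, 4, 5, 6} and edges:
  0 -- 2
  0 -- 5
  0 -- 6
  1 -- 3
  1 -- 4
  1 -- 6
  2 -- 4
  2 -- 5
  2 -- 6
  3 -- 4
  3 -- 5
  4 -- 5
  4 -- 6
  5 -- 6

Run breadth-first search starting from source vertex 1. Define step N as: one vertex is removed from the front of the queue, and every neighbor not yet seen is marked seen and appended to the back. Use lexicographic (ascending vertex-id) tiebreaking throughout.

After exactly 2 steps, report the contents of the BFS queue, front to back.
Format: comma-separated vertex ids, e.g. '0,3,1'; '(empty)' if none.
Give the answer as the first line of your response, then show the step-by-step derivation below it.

4,6,5

step 1: dequeue 1; queue=[3,4,6]; order=1
step 2: dequeue 3; queue=[4,6,5]; order=1,3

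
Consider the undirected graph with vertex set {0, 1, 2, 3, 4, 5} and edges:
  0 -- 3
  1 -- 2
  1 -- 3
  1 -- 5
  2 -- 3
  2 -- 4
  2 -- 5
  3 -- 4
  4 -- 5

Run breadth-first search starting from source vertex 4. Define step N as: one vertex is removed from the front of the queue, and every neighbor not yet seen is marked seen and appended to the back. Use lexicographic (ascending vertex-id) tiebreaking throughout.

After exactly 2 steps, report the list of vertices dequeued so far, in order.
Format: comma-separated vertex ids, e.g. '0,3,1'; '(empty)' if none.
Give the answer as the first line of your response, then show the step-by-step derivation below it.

4,2

step 1: dequeue 4; queue=[2,3,5]; order=4
step 2: dequeue 2; queue=[3,5,1]; order=4,2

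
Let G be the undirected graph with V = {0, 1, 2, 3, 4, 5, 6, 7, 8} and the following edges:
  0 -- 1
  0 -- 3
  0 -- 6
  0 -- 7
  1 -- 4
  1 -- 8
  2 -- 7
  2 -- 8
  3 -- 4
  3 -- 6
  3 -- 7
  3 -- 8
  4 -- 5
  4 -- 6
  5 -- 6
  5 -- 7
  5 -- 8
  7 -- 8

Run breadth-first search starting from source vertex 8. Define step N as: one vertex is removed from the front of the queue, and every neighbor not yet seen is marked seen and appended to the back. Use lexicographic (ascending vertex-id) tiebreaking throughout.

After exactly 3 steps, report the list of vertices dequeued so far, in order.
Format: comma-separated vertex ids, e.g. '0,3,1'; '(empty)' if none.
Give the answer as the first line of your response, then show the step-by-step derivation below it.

8,1,2

step 1: dequeue 8; queue=[1,2,3,5,7]; order=8
step 2: dequeue 1; queue=[2,3,5,7,0,4]; order=8,1
step 3: dequeue 2; queue=[3,5,7,0,4]; order=8,1,2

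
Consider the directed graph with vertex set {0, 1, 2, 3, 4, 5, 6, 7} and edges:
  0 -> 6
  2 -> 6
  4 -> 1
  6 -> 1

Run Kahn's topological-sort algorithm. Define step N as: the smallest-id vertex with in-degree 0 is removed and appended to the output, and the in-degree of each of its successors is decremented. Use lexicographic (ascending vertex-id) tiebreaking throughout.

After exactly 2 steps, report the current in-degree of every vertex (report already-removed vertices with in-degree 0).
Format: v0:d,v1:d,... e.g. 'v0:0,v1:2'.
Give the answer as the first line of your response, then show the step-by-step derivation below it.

v0:0,v1:2,v2:0,v3:0,v4:0,v5:0,v6:0,v7:0

step 1: output 0; order=[0]; indeg=(0,2,0,0,0,0,1,0)
step 2: output 2; order=[0,2]; indeg=(0,2,0,0,0,0,0,0)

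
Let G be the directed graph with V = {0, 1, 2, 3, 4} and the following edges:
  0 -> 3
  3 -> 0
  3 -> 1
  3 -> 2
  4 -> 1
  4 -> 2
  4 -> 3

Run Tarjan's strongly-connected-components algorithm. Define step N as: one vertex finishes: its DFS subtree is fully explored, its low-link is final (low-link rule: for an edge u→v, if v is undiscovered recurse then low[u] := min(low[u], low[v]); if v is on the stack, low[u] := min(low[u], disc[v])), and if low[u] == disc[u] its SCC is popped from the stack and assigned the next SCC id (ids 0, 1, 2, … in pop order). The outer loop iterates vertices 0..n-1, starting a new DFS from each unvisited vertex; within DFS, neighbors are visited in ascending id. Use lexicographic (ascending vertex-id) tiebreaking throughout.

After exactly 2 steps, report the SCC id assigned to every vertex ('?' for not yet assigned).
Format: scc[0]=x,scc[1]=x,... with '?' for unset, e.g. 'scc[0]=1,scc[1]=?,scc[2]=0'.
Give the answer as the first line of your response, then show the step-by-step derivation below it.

scc[0]=?,scc[1]=0,scc[2]=1,scc[3]=?,scc[4]=?

step 1: low=(low[0]=0,low[1]=2,low[2]=?,low[3]=0,low[4]=?); scc=(scc[0]=?,scc[1]=0,scc[2]=?,scc[3]=?,scc[4]=?)
step 2: low=(low[0]=0,low[1]=2,low[2]=3,low[3]=0,low[4]=?); scc=(scc[0]=?,scc[1]=0,scc[2]=1,scc[3]=?,scc[4]=?)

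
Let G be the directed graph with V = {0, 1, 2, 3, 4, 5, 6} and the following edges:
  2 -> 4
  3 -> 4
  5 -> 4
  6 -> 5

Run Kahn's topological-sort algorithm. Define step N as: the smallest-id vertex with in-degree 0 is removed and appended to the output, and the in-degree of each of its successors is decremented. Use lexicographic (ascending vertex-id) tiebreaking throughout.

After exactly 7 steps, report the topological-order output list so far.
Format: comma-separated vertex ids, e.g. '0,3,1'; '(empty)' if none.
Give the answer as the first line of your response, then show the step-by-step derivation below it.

0,1,2,3,6,5,4

step 1: output 0; order=[0]; indeg=(0,0,0,0,3,1,0)
step 2: output 1; order=[0,1]; indeg=(0,0,0,0,3,1,0)
step 3: output 2; order=[0,1,2]; indeg=(0,0,0,0,2,1,0)
step 4: output 3; order=[0,1,2,3]; indeg=(0,0,0,0,1,1,0)
step 5: output 6; order=[0,1,2,3,6]; indeg=(0,0,0,0,1,0,0)
step 6: output 5; order=[0,1,2,3,6,5]; indeg=(0,0,0,0,0,0,0)
step 7: output 4; order=[0,1,2,3,6,5,4]; indeg=(0,0,0,0,0,0,0)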